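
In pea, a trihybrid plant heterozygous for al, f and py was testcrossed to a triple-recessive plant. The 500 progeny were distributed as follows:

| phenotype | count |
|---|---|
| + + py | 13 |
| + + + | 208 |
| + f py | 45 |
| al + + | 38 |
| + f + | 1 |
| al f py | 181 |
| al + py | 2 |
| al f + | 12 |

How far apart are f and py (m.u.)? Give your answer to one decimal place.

5.6 m.u.

The two most frequent reciprocal classes, + + + and al f py, are the parental types, so the F1 was + + + / al f py.
The two rarest classes, + f + and al + py, are the double crossovers. Comparing them with the parentals, only the f allele has switched, so f is the middle locus and the order is py – f – al.
Crossovers in the py–f interval produce the single-crossover classes + + py and al f + (13 + 12 = 25) plus the double crossovers (3).
RF(py–f) = (25 + 3) / 500 = 28/500 = 0.0560 → 5.6 m.u.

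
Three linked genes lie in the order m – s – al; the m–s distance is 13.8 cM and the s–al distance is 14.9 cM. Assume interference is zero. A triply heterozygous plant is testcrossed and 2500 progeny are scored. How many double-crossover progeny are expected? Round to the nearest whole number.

Map distances give recombination frequencies of 0.138 and 0.149 for the two intervals.
With no interference, expected double-crossover frequency = 0.138 × 0.149 = 0.02056.
Expected number = 0.02056 × 2500 = 51.41 ≈ 51.

51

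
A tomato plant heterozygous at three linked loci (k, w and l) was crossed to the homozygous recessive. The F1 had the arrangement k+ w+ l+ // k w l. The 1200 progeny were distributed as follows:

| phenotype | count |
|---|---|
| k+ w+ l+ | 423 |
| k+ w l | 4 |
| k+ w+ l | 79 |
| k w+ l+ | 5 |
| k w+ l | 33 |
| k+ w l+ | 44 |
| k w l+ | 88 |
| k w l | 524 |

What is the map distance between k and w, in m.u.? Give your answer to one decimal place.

7.2 m.u.

The two rarest classes, k w+ l+ and k+ w l, are the double crossovers. Comparing them with the parentals, only the k allele has switched, so k is the middle locus and the order is l – k – w.
Crossovers in the k–w interval produce the single-crossover classes k+ w l+ and k w+ l (44 + 33 = 77) plus the double crossovers (9).
RF(k–w) = (77 + 9) / 1200 = 86/1200 = 0.0717 → 7.2 m.u.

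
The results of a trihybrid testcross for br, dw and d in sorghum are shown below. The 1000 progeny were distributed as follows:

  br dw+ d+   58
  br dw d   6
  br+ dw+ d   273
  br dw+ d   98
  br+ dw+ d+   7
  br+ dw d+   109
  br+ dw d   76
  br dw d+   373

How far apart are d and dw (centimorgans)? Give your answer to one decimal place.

14.7 centimorgans

The two most frequent reciprocal classes, br+ dw+ d and br dw d+, are the parental types, so the F1 was br+ dw+ d / br dw d+.
The two rarest classes, br+ dw+ d+ and br dw d, are the double crossovers. Comparing them with the parentals, only the d allele has switched, so d is the middle locus and the order is br – d – dw.
Crossovers in the d–dw interval produce the single-crossover classes br+ dw d and br dw+ d+ (76 + 58 = 134) plus the double crossovers (13).
RF(d–dw) = (134 + 13) / 1000 = 147/1000 = 0.1470 → 14.7 centimorgans.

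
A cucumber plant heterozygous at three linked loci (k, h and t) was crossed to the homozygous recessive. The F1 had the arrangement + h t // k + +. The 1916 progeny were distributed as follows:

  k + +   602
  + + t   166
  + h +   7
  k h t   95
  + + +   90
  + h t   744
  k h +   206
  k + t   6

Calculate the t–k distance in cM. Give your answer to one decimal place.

10.3 cM

The two rarest classes, + h + and k + t, are the double crossovers. Comparing them with the parentals, only the t allele has switched, so t is the middle locus and the order is k – t – h.
Crossovers in the k–t interval produce the single-crossover classes k h t and + + + (95 + 90 = 185) plus the double crossovers (13).
RF(k–t) = (185 + 13) / 1916 = 198/1916 = 0.1033 → 10.3 cM.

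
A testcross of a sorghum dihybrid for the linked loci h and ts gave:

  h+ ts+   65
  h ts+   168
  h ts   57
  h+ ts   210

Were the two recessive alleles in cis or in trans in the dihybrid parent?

trans

The two most frequent classes are h+ ts (210) and h ts+ (168); these are the parental (non-recombinant) types.
So the F1 carried h+ ts on one chromosome and h ts+ on the other — the recessive alleles are on opposite chromosomes (trans / repulsion).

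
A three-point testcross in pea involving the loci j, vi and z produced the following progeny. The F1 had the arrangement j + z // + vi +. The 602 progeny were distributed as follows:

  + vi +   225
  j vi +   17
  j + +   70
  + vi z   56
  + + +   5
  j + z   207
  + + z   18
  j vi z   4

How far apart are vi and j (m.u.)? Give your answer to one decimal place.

7.3 m.u.

The two rarest classes, j vi z and + + +, are the double crossovers. Comparing them with the parentals, only the vi allele has switched, so vi is the middle locus and the order is j – vi – z.
Crossovers in the j–vi interval produce the single-crossover classes + + z and j vi + (18 + 17 = 35) plus the double crossovers (9).
RF(j–vi) = (35 + 9) / 602 = 44/602 = 0.0731 → 7.3 m.u.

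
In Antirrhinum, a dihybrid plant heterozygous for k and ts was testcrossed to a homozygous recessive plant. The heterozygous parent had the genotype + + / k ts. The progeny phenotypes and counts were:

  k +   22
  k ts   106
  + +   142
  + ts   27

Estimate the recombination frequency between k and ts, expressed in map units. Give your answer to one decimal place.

16.5 map units

The recombinant classes are + ts and k +: 27 + 22 = 49.
Recombination frequency = 49/297 = 0.1650 ≈ 16.5%, i.e. 16.5 map units.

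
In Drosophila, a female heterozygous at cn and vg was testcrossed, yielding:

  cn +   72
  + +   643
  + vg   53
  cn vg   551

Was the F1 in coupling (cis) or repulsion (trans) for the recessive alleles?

The two most frequent classes are + + (643) and cn vg (551); these are the parental (non-recombinant) types.
So the F1 carried + + on one chromosome and cn vg on the other — the recessive alleles are on the same chromosome (cis / coupling).

cis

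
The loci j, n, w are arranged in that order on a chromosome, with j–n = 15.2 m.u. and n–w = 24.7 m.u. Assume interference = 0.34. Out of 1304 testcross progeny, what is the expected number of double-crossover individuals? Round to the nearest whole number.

32

Map distances give recombination frequencies of 0.152 and 0.247 for the two intervals.
With interference 0.34 (so coincidence = 0.66), expected double-crossover frequency = 0.152 × 0.247 × 0.66 = 0.02478.
Expected number = 0.02478 × 1304 = 32.31 ≈ 32.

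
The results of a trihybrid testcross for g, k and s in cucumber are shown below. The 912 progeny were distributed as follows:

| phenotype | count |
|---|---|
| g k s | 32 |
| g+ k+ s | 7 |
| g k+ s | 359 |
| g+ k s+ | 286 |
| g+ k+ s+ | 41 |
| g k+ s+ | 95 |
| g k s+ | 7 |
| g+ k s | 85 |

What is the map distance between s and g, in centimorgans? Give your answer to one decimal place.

The two most frequent reciprocal classes, g k+ s and g+ k s+, are the parental types, so the F1 was g k+ s / g+ k s+.
The two rarest classes, g+ k+ s and g k s+, are the double crossovers. Comparing them with the parentals, only the g allele has switched, so g is the middle locus and the order is s – g – k.
Crossovers in the s–g interval produce the single-crossover classes g k+ s+ and g+ k s (95 + 85 = 180) plus the double crossovers (14).
RF(s–g) = (180 + 14) / 912 = 194/912 = 0.2127 → 21.3 centimorgans.

21.3 centimorgans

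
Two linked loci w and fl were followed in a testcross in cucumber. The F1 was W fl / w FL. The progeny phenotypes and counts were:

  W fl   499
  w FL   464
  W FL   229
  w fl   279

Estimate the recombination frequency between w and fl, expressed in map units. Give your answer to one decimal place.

34.5 map units

The recombinant classes are W FL and w fl: 229 + 279 = 508.
Recombination frequency = 508/1471 = 0.3453 ≈ 34.5%, i.e. 34.5 map units.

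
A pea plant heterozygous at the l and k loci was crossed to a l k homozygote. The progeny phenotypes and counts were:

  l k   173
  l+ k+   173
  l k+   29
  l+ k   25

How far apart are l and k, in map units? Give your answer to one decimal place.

The two most frequent classes, l+ k+ (173) and l k (173), are the parental types, so the F1 was l+ k+ / l k.
The recombinant classes are l+ k and l k+: 25 + 29 = 54.
Recombination frequency = 54/400 = 0.1350 ≈ 13.5%, i.e. 13.5 map units.

13.5 map units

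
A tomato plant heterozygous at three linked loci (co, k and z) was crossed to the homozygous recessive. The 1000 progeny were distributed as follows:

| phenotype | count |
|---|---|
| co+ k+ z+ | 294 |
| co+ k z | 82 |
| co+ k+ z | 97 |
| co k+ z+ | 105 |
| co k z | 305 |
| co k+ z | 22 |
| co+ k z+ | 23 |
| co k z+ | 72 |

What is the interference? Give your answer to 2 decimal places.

0.09

The two most frequent reciprocal classes, co k z and co+ k+ z+, are the parental types, so the F1 was co k z / co+ k+ z+.
The two rarest classes, co k+ z and co+ k z+, are the double crossovers. Comparing them with the parentals, only the k allele has switched, so k is the middle locus and the order is z – k – co.
z–k: (169 + 45)/1000 = 0.2140; k–co: (187 + 45)/1000 = 0.2320.
Expected DCO frequency = 0.2140 × 0.2320 ≈ 0.04965; observed = 45/1000 ≈ 0.04500.
Coefficient of coincidence = 0.04500/0.04965 ≈ 0.91; interference = 1 − 0.91 = 0.09.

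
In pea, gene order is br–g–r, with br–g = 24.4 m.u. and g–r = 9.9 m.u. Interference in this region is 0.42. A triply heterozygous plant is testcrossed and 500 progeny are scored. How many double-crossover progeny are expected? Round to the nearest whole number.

7

Map distances give recombination frequencies of 0.244 and 0.099 for the two intervals.
With interference 0.42 (so coincidence = 0.58), expected double-crossover frequency = 0.244 × 0.099 × 0.58 = 0.01401.
Expected number = 0.01401 × 500 = 7.01 ≈ 7.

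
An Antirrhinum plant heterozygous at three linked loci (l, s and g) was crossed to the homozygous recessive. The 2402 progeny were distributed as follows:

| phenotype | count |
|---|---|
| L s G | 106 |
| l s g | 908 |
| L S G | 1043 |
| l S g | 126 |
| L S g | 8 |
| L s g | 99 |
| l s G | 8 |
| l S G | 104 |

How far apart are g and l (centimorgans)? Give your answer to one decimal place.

The two most frequent reciprocal classes, L S G and l s g, are the parental types, so the F1 was L S G / l s g.
The two rarest classes, L S g and l s G, are the double crossovers. Comparing them with the parentals, only the g allele has switched, so g is the middle locus and the order is s – g – l.
Crossovers in the g–l interval produce the single-crossover classes l S G and L s g (104 + 99 = 203) plus the double crossovers (16).
RF(g–l) = (203 + 16) / 2402 = 219/2402 = 0.0912 → 9.1 centimorgans.

9.1 centimorgans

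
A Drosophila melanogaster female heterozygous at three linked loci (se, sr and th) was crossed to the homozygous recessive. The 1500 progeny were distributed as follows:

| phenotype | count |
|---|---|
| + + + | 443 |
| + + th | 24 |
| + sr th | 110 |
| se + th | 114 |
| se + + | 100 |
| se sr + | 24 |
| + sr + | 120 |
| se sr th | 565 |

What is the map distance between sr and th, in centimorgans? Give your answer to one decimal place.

The two most frequent reciprocal classes, se sr th and + + +, are the parental types, so the F1 was se sr th / + + +.
The two rarest classes, se sr + and + + th, are the double crossovers. Comparing them with the parentals, only the th allele has switched, so th is the middle locus and the order is sr – th – se.
Crossovers in the sr–th interval produce the single-crossover classes se + th and + sr + (114 + 120 = 234) plus the double crossovers (48).
RF(sr–th) = (234 + 48) / 1500 = 282/1500 = 0.1880 → 18.8 centimorgans.

18.8 centimorgans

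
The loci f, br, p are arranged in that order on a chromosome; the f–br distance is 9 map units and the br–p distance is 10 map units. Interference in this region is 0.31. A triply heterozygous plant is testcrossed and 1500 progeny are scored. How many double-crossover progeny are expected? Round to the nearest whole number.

Map distances give recombination frequencies of 0.090 and 0.100 for the two intervals.
With interference 0.31 (so coincidence = 0.69), expected double-crossover frequency = 0.090 × 0.100 × 0.69 = 0.00621.
Expected number = 0.00621 × 1500 = 9.31 ≈ 9.

9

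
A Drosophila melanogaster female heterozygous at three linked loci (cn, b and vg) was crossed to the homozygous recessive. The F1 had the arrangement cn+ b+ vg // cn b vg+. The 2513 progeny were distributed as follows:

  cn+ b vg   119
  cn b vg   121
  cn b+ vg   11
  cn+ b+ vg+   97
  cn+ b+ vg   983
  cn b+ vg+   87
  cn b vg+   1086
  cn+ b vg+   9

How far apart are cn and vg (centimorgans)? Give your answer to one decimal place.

9.5 centimorgans

The two rarest classes, cn b+ vg and cn+ b vg+, are the double crossovers. Comparing them with the parentals, only the cn allele has switched, so cn is the middle locus and the order is b – cn – vg.
Crossovers in the cn–vg interval produce the single-crossover classes cn+ b+ vg+ and cn b vg (97 + 121 = 218) plus the double crossovers (20).
RF(cn–vg) = (218 + 20) / 2513 = 238/2513 = 0.0947 → 9.5 centimorgans.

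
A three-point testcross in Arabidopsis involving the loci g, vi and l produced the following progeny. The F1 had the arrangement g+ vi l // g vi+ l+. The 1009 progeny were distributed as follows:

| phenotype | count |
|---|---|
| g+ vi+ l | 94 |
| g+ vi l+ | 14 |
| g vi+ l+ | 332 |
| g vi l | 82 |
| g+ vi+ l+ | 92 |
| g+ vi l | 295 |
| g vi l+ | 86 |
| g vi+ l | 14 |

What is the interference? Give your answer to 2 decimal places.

The two rarest classes, g+ vi l+ and g vi+ l, are the double crossovers. Comparing them with the parentals, only the l allele has switched, so l is the middle locus and the order is vi – l – g.
vi–l: (180 + 28)/1009 = 0.2061; l–g: (174 + 28)/1009 = 0.2002.
Expected DCO frequency = 0.2061 × 0.2002 ≈ 0.04126; observed = 28/1009 ≈ 0.02775.
Coefficient of coincidence = 0.02775/0.04126 ≈ 0.67; interference = 1 − 0.67 = 0.33.

0.33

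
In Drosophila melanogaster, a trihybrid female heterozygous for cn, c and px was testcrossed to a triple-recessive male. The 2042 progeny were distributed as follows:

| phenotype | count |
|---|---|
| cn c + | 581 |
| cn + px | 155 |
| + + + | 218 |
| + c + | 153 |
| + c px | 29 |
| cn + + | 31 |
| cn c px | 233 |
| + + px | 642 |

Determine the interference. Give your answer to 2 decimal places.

The two most frequent reciprocal classes, cn c + and + + px, are the parental types, so the F1 was cn c + / + + px.
The two rarest classes, cn + + and + c px, are the double crossovers. Comparing them with the parentals, only the c allele has switched, so c is the middle locus and the order is px – c – cn.
px–c: (451 + 60)/2042 = 0.2502; c–cn: (308 + 60)/2042 = 0.1802.
Expected DCO frequency = 0.2502 × 0.1802 ≈ 0.04509; observed = 60/2042 ≈ 0.02938.
Coefficient of coincidence = 0.02938/0.04509 ≈ 0.65; interference = 1 − 0.65 = 0.35.

0.35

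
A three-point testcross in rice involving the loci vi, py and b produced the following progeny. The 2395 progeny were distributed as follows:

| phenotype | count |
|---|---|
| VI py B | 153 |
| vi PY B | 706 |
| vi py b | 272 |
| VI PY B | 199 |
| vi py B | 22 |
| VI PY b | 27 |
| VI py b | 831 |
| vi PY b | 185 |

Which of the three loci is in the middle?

py

The two most frequent reciprocal classes, vi PY B and VI py b, are the parental types, so the F1 was vi PY B / VI py b.
The two rarest classes, vi py B and VI PY b, are the double crossovers. Comparing them with the parentals, only the py allele has switched, so py is the middle locus and the order is vi – py – b.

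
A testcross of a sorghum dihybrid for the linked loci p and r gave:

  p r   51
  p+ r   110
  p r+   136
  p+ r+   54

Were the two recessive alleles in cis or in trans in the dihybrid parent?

The two most frequent classes are p+ r (110) and p r+ (136); these are the parental (non-recombinant) types.
So the F1 carried p+ r on one chromosome and p r+ on the other — the recessive alleles are on opposite chromosomes (trans / repulsion).

trans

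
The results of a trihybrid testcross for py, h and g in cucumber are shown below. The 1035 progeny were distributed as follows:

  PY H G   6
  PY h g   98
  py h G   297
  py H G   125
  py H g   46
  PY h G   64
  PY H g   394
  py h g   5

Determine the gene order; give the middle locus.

g

The two most frequent reciprocal classes, py h G and PY H g, are the parental types, so the F1 was py h G / PY H g.
The two rarest classes, py h g and PY H G, are the double crossovers. Comparing them with the parentals, only the g allele has switched, so g is the middle locus and the order is h – g – py.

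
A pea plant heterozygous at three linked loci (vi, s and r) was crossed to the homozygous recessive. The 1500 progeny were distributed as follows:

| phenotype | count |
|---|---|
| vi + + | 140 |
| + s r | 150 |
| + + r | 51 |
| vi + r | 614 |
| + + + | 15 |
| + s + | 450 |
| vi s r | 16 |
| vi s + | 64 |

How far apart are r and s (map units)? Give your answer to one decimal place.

The two most frequent reciprocal classes, vi + r and + s +, are the parental types, so the F1 was vi + r / + s +.
The two rarest classes, vi s r and + + +, are the double crossovers. Comparing them with the parentals, only the s allele has switched, so s is the middle locus and the order is r – s – vi.
Crossovers in the r–s interval produce the single-crossover classes vi + + and + s r (140 + 150 = 290) plus the double crossovers (31).
RF(r–s) = (290 + 31) / 1500 = 321/1500 = 0.2140 → 21.4 map units.

21.4 map units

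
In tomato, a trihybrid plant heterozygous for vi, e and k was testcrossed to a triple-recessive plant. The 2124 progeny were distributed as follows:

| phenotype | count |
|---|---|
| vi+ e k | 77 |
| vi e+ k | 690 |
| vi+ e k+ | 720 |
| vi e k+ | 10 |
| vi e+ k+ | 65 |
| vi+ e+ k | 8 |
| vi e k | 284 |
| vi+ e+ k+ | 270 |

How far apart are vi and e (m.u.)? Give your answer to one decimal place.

26.9 m.u.

The two most frequent reciprocal classes, vi+ e k+ and vi e+ k, are the parental types, so the F1 was vi+ e k+ / vi e+ k.
The two rarest classes, vi e k+ and vi+ e+ k, are the double crossovers. Comparing them with the parentals, only the vi allele has switched, so vi is the middle locus and the order is e – vi – k.
Crossovers in the e–vi interval produce the single-crossover classes vi+ e+ k+ and vi e k (270 + 284 = 554) plus the double crossovers (18).
RF(e–vi) = (554 + 18) / 2124 = 572/2124 = 0.2693 → 26.9 m.u.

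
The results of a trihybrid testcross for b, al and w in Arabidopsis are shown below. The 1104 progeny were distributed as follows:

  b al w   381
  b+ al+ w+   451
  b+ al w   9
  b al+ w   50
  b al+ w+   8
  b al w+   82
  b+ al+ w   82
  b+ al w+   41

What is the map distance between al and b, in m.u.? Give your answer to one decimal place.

The two most frequent reciprocal classes, b al w and b+ al+ w+, are the parental types, so the F1 was b al w / b+ al+ w+.
The two rarest classes, b+ al w and b al+ w+, are the double crossovers. Comparing them with the parentals, only the b allele has switched, so b is the middle locus and the order is w – b – al.
Crossovers in the b–al interval produce the single-crossover classes b al+ w and b+ al w+ (50 + 41 = 91) plus the double crossovers (17).
RF(b–al) = (91 + 17) / 1104 = 108/1104 = 0.0978 → 9.8 m.u.

9.8 m.u.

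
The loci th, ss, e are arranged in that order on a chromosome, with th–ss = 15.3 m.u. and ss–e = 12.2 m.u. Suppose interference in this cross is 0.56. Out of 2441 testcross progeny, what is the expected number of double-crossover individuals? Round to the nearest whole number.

20

Map distances give recombination frequencies of 0.153 and 0.122 for the two intervals.
With interference 0.56 (so coincidence = 0.44), expected double-crossover frequency = 0.153 × 0.122 × 0.44 = 0.00821.
Expected number = 0.00821 × 2441 = 20.05 ≈ 20.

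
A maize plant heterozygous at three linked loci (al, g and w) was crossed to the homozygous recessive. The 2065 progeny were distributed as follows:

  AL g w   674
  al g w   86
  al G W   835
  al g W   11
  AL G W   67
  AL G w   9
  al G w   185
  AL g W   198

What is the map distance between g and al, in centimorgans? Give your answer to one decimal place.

The two most frequent reciprocal classes, AL g w and al G W, are the parental types, so the F1 was AL g w / al G W.
The two rarest classes, AL G w and al g W, are the double crossovers. Comparing them with the parentals, only the g allele has switched, so g is the middle locus and the order is al – g – w.
Crossovers in the al–g interval produce the single-crossover classes al g w and AL G W (86 + 67 = 153) plus the double crossovers (20).
RF(al–g) = (153 + 20) / 2065 = 173/2065 = 0.0838 → 8.4 centimorgans.

8.4 centimorgans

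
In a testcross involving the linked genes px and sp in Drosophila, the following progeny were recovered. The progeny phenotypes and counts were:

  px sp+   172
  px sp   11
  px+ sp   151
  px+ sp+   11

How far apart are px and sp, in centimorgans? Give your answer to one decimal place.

6.4 centimorgans

The two most frequent classes, px+ sp (151) and px sp+ (172), are the parental types, so the F1 was px+ sp / px sp+.
The recombinant classes are px+ sp+ and px sp: 11 + 11 = 22.
Recombination frequency = 22/345 = 0.0638 ≈ 6.4%, i.e. 6.4 centimorgans.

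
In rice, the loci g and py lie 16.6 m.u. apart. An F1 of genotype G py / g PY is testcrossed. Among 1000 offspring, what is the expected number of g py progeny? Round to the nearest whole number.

83

A map distance of 16.6 m.u. corresponds to a recombination frequency of 0.166.
The F1 is G py / g PY, so g py is a recombinant gamete class with expected frequency r/2 = 0.166/2 = 0.0830.
Expected number = 0.0830 × 1000 = 83.00 ≈ 83.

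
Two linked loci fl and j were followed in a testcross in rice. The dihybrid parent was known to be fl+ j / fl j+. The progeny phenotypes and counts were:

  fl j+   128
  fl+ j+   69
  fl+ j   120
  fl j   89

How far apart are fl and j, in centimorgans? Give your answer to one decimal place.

The recombinant classes are fl+ j+ and fl j: 69 + 89 = 158.
Recombination frequency = 158/406 = 0.3892 ≈ 38.9%, i.e. 38.9 centimorgans.

38.9 centimorgans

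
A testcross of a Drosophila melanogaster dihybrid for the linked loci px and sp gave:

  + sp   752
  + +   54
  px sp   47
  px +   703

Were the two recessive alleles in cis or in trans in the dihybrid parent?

The two most frequent classes are + sp (752) and px + (703); these are the parental (non-recombinant) types.
So the F1 carried + sp on one chromosome and px + on the other — the recessive alleles are on opposite chromosomes (trans / repulsion).

trans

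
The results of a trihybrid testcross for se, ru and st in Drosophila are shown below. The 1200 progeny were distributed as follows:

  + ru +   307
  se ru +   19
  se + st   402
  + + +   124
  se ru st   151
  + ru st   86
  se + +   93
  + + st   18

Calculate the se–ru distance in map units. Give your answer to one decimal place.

26.0 map units

The two most frequent reciprocal classes, se + st and + ru +, are the parental types, so the F1 was se + st / + ru +.
The two rarest classes, + + st and se ru +, are the double crossovers. Comparing them with the parentals, only the se allele has switched, so se is the middle locus and the order is ru – se – st.
Crossovers in the ru–se interval produce the single-crossover classes se ru st and + + + (151 + 124 = 275) plus the double crossovers (37).
RF(ru–se) = (275 + 37) / 1200 = 312/1200 = 0.2600 → 26.0 map units.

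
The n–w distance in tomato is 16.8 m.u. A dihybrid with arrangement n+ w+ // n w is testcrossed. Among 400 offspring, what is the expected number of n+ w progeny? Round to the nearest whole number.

34

A map distance of 16.8 m.u. corresponds to a recombination frequency of 0.168.
The F1 is n+ w+ / n w, so n+ w is a recombinant gamete class with expected frequency r/2 = 0.168/2 = 0.0840.
Expected number = 0.0840 × 400 = 33.60 ≈ 34.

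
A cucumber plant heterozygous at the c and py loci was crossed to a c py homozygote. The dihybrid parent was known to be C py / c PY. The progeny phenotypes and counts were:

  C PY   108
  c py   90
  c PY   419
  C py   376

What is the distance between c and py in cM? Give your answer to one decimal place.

The recombinant classes are C PY and c py: 108 + 90 = 198.
Recombination frequency = 198/993 = 0.1994 ≈ 19.9%, i.e. 19.9 cM.

19.9 cM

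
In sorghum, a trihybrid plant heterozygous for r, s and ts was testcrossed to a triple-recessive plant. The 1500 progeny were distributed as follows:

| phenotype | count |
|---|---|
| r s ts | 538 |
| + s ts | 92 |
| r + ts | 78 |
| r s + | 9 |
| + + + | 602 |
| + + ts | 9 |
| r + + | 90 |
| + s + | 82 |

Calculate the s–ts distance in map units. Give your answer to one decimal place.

The two most frequent reciprocal classes, r s ts and + + +, are the parental types, so the F1 was r s ts / + + +.
The two rarest classes, r s + and + + ts, are the double crossovers. Comparing them with the parentals, only the ts allele has switched, so ts is the middle locus and the order is s – ts – r.
Crossovers in the s–ts interval produce the single-crossover classes r + ts and + s + (78 + 82 = 160) plus the double crossovers (18).
RF(s–ts) = (160 + 18) / 1500 = 178/1500 = 0.1187 → 11.9 map units.

11.9 map units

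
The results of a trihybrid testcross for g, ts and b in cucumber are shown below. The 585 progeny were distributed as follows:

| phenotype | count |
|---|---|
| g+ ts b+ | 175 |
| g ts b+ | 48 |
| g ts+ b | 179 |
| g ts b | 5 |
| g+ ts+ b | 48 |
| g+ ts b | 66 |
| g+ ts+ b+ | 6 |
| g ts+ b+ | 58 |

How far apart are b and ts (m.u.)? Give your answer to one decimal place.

23.1 m.u.

The two most frequent reciprocal classes, g+ ts b+ and g ts+ b, are the parental types, so the F1 was g+ ts b+ / g ts+ b.
The two rarest classes, g+ ts+ b+ and g ts b, are the double crossovers. Comparing them with the parentals, only the ts allele has switched, so ts is the middle locus and the order is g – ts – b.
Crossovers in the ts–b interval produce the single-crossover classes g+ ts b and g ts+ b+ (66 + 58 = 124) plus the double crossovers (11).
RF(ts–b) = (124 + 11) / 585 = 135/585 = 0.2308 → 23.1 m.u.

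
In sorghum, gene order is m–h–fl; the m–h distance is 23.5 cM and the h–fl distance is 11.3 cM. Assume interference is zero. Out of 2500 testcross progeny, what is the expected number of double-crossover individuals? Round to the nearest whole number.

Map distances give recombination frequencies of 0.235 and 0.113 for the two intervals.
With no interference, expected double-crossover frequency = 0.235 × 0.113 = 0.02655.
Expected number = 0.02655 × 2500 = 66.39 ≈ 66.

66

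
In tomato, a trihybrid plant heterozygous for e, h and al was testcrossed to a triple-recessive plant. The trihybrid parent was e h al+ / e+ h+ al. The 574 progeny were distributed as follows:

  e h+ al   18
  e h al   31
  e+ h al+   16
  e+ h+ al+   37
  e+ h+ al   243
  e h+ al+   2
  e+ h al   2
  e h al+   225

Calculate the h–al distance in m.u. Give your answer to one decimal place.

12.5 m.u.

The two rarest classes, e h+ al+ and e+ h al, are the double crossovers. Comparing them with the parentals, only the h allele has switched, so h is the middle locus and the order is e – h – al.
Crossovers in the h–al interval produce the single-crossover classes e h al and e+ h+ al+ (31 + 37 = 68) plus the double crossovers (4).
RF(h–al) = (68 + 4) / 574 = 72/574 = 0.1254 → 12.5 m.u.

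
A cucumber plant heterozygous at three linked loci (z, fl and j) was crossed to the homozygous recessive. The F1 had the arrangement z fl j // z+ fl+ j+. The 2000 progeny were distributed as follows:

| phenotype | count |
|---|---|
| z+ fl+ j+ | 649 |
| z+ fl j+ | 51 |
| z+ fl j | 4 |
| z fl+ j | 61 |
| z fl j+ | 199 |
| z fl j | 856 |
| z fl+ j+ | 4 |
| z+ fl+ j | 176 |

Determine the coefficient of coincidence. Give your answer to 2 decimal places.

The two rarest classes, z+ fl j and z fl+ j+, are the double crossovers. Comparing them with the parentals, only the z allele has switched, so z is the middle locus and the order is j – z – fl.
j–z: (375 + 8)/2000 = 0.1915; z–fl: (112 + 8)/2000 = 0.0600.
Expected DCO frequency = 0.1915 × 0.0600 ≈ 0.01149; observed = 8/2000 ≈ 0.00400.
Coefficient of coincidence = 0.00400/0.01149 ≈ 0.35.

0.35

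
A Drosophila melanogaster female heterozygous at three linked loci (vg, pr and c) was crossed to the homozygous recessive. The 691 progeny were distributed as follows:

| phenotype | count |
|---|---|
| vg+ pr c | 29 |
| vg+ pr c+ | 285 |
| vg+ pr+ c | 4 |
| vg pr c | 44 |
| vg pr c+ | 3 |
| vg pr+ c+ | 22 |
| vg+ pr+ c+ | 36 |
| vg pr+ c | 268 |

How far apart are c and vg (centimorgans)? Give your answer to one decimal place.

The two most frequent reciprocal classes, vg+ pr c+ and vg pr+ c, are the parental types, so the F1 was vg+ pr c+ / vg pr+ c.
The two rarest classes, vg pr c+ and vg+ pr+ c, are the double crossovers. Comparing them with the parentals, only the vg allele has switched, so vg is the middle locus and the order is c – vg – pr.
Crossovers in the c–vg interval produce the single-crossover classes vg+ pr c and vg pr+ c+ (29 + 22 = 51) plus the double crossovers (7).
RF(c–vg) = (51 + 7) / 691 = 58/691 = 0.0839 → 8.4 centimorgans.

8.4 centimorgans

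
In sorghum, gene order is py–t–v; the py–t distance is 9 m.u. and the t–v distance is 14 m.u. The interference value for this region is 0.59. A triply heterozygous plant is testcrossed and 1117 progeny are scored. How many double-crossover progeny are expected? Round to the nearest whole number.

6

Map distances give recombination frequencies of 0.090 and 0.140 for the two intervals.
With interference 0.59 (so coincidence = 0.41), expected double-crossover frequency = 0.090 × 0.140 × 0.41 = 0.00517.
Expected number = 0.00517 × 1117 = 5.77 ≈ 6.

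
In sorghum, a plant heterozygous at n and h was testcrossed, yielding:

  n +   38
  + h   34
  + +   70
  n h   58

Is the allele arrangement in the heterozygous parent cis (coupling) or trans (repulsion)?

cis

The two most frequent classes are + + (70) and n h (58); these are the parental (non-recombinant) types.
So the F1 carried + + on one chromosome and n h on the other — the recessive alleles are on the same chromosome (cis / coupling).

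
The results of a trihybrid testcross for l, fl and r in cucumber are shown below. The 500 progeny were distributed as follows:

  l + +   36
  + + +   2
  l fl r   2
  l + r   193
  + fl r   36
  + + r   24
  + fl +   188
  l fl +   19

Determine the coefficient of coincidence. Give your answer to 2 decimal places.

0.56

The two most frequent reciprocal classes, + fl + and l + r, are the parental types, so the F1 was + fl + / l + r.
The two rarest classes, + + + and l fl r, are the double crossovers. Comparing them with the parentals, only the fl allele has switched, so fl is the middle locus and the order is r – fl – l.
r–fl: (72 + 4)/500 = 0.1520; fl–l: (43 + 4)/500 = 0.0940.
Expected DCO frequency = 0.1520 × 0.0940 ≈ 0.01429; observed = 4/500 ≈ 0.00800.
Coefficient of coincidence = 0.00800/0.01429 ≈ 0.56.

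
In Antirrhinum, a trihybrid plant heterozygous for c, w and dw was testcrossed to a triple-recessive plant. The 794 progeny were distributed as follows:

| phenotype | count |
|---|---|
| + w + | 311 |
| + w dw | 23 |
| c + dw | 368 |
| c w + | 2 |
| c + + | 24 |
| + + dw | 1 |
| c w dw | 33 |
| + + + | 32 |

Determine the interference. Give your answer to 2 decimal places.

0.30

The two most frequent reciprocal classes, c + dw and + w +, are the parental types, so the F1 was c + dw / + w +.
The two rarest classes, + + dw and c w +, are the double crossovers. Comparing them with the parentals, only the c allele has switched, so c is the middle locus and the order is dw – c – w.
dw–c: (47 + 3)/794 = 0.0630; c–w: (65 + 3)/794 = 0.0856.
Expected DCO frequency = 0.0630 × 0.0856 ≈ 0.00539; observed = 3/794 ≈ 0.00378.
Coefficient of coincidence = 0.00378/0.00539 ≈ 0.70; interference = 1 − 0.70 = 0.30.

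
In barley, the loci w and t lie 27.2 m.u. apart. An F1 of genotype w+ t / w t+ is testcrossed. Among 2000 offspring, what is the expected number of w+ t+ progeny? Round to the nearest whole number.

A map distance of 27.2 m.u. corresponds to a recombination frequency of 0.272.
The F1 is w+ t / w t+, so w+ t+ is a recombinant gamete class with expected frequency r/2 = 0.272/2 = 0.1360.
Expected number = 0.1360 × 2000 = 272.00 ≈ 272.

272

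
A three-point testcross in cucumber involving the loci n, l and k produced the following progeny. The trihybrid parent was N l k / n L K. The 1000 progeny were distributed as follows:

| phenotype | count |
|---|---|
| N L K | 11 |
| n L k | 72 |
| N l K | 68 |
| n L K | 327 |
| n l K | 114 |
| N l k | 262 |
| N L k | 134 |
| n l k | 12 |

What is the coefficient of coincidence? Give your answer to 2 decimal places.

0.52

The two rarest classes, n l k and N L K, are the double crossovers. Comparing them with the parentals, only the n allele has switched, so n is the middle locus and the order is k – n – l.
k–n: (140 + 23)/1000 = 0.1630; n–l: (248 + 23)/1000 = 0.2710.
Expected DCO frequency = 0.1630 × 0.2710 ≈ 0.04417; observed = 23/1000 ≈ 0.02300.
Coefficient of coincidence = 0.02300/0.04417 ≈ 0.52.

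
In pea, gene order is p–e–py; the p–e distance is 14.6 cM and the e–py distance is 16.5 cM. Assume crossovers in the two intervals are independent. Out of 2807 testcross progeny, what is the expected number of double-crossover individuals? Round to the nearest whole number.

68

Map distances give recombination frequencies of 0.146 and 0.165 for the two intervals.
With no interference, expected double-crossover frequency = 0.146 × 0.165 = 0.02409.
Expected number = 0.02409 × 2807 = 67.62 ≈ 68.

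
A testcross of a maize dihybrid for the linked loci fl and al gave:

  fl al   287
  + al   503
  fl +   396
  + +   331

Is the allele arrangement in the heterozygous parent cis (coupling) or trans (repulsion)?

The two most frequent classes are + al (503) and fl + (396); these are the parental (non-recombinant) types.
So the F1 carried + al on one chromosome and fl + on the other — the recessive alleles are on opposite chromosomes (trans / repulsion).

trans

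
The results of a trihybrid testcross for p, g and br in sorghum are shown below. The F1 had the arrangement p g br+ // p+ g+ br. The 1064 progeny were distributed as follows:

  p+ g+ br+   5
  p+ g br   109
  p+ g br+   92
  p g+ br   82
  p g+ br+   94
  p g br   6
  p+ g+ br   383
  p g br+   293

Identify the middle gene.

The two rarest classes, p g br and p+ g+ br+, are the double crossovers. Comparing them with the parentals, only the br allele has switched, so br is the middle locus and the order is p – br – g.

br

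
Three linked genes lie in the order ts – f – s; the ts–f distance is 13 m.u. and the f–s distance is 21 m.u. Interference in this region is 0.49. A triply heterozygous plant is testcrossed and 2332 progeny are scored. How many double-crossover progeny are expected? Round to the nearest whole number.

32

Map distances give recombination frequencies of 0.130 and 0.210 for the two intervals.
With interference 0.49 (so coincidence = 0.51), expected double-crossover frequency = 0.130 × 0.210 × 0.51 = 0.01392.
Expected number = 0.01392 × 2332 = 32.47 ≈ 32.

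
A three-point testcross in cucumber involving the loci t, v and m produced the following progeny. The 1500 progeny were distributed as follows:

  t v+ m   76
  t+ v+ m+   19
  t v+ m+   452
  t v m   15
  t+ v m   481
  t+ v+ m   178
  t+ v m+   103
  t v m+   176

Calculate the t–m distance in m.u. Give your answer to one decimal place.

14.2 m.u.

The two most frequent reciprocal classes, t+ v m and t v+ m+, are the parental types, so the F1 was t+ v m / t v+ m+.
The two rarest classes, t v m and t+ v+ m+, are the double crossovers. Comparing them with the parentals, only the t allele has switched, so t is the middle locus and the order is m – t – v.
Crossovers in the m–t interval produce the single-crossover classes t+ v m+ and t v+ m (103 + 76 = 179) plus the double crossovers (34).
RF(m–t) = (179 + 34) / 1500 = 213/1500 = 0.1420 → 14.2 m.u.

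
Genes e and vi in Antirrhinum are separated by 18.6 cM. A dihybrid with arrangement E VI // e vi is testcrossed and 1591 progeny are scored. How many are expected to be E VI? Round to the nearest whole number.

648

A map distance of 18.6 cM corresponds to a recombination frequency of 0.186.
The F1 is E VI / e vi, so E VI is a parental gamete class with expected frequency (1 − r)/2 = 0.814/2 = 0.4070.
Expected number = 0.4070 × 1591 = 647.54 ≈ 648.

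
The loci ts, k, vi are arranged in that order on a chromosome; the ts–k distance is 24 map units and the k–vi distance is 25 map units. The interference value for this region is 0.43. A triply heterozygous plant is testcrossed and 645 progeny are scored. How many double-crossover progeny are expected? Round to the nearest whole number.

Map distances give recombination frequencies of 0.240 and 0.250 for the two intervals.
With interference 0.43 (so coincidence = 0.57), expected double-crossover frequency = 0.240 × 0.250 × 0.57 = 0.03420.
Expected number = 0.03420 × 645 = 22.06 ≈ 22.

22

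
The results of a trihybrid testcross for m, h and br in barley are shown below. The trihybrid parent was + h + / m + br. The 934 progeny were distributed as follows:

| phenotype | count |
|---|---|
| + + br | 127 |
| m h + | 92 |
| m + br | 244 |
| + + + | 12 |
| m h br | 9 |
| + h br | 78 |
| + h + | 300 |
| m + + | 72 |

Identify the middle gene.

The two rarest classes, + + + and m h br, are the double crossovers. Comparing them with the parentals, only the h allele has switched, so h is the middle locus and the order is m – h – br.

h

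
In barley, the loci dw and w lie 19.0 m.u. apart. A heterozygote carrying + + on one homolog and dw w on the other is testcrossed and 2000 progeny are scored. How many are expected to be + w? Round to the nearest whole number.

190

A map distance of 19.0 m.u. corresponds to a recombination frequency of 0.190.
The F1 is + + / dw w, so + w is a recombinant gamete class with expected frequency r/2 = 0.190/2 = 0.0950.
Expected number = 0.0950 × 2000 = 190.00 ≈ 190.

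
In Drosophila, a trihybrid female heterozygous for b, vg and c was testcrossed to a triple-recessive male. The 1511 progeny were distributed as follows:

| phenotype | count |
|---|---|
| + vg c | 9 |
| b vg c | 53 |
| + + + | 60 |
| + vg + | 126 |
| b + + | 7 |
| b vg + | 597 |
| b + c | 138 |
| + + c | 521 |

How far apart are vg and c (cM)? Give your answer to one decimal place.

8.5 cM

The two most frequent reciprocal classes, + + c and b vg +, are the parental types, so the F1 was + + c / b vg +.
The two rarest classes, + vg c and b + +, are the double crossovers. Comparing them with the parentals, only the vg allele has switched, so vg is the middle locus and the order is b – vg – c.
Crossovers in the vg–c interval produce the single-crossover classes + + + and b vg c (60 + 53 = 113) plus the double crossovers (16).
RF(vg–c) = (113 + 16) / 1511 = 129/1511 = 0.0854 → 8.5 cM.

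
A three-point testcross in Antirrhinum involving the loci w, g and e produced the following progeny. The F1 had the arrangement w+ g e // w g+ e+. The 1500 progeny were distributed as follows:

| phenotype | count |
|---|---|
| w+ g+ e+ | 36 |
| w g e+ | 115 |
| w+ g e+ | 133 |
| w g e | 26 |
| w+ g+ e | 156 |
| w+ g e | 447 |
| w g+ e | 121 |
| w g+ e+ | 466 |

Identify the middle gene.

The two rarest classes, w g e and w+ g+ e+, are the double crossovers. Comparing them with the parentals, only the w allele has switched, so w is the middle locus and the order is g – w – e.

w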